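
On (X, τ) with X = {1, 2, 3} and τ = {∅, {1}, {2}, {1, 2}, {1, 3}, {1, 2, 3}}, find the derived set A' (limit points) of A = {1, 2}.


A' = {3}

For each x ∈ X, list the open sets U ∈ τ with x ∈ U, then check whether U ∩ (A ∖ {x}) ≠ ∅ for every such U.
  x = 1: open {1} ∋ x has {1} ∩ (A ∖ {1}) = ∅, so x is NOT a limit point.
  x = 2: open {2} ∋ x has {2} ∩ (A ∖ {2}) = ∅, so x is NOT a limit point.
  x = 3: opens ∋ x are {1, 3}, {1, 2, 3}; each meets A ∖ {3}, so x IS a limit point.
Collecting: A' = {3}.


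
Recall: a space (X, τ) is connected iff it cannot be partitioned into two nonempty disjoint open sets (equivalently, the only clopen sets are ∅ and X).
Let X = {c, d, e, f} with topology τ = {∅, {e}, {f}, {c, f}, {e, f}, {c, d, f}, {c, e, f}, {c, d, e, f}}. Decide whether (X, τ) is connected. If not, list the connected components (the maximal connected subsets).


(X, τ) is disconnected; components = [{e}, {c, d, f}].

Find clopen sets (U ∈ τ with X ∖ U ∈ τ):
  U = ∅, X ∖ U = {c, d, e, f} — both open, so U is clopen.
  U = {e}, X ∖ U = {c, d, f} — both open, so U is clopen.
  U = {c, d, f}, X ∖ U = {e} — both open, so U is clopen.
  U = {c, d, e, f}, X ∖ U = ∅ — both open, so U is clopen.
Nontrivial clopen(s) exist: e.g. {e}. So (X, τ) is disconnected.
Compute connected components by grouping points that agree on all clopens:
  component: {e}
  component: {c, d, f}


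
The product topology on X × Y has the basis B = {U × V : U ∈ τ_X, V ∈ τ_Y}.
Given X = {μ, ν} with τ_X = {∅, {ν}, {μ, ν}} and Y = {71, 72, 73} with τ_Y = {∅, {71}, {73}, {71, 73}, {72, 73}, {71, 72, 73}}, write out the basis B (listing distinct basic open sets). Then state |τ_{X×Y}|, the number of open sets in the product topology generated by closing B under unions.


Basis B = {∅ × ∅, {ν} × {71}, {ν} × {73}, {μ, ν} × {71}, {μ, ν} × {73}, {ν} × {71, 73}, {ν} × {72, 73}, {ν} × {71, 72, 73}, {μ, ν} × {71, 73}, {μ, ν} × {72, 73}, {μ, ν} × {71, 72, 73}}; |τ_{X×Y}| = 18.

Enumerate products U × V with U ∈ τ_X, V ∈ τ_Y (deduplicated):
  ∅ × ∅ = {} (∅)
  {ν} × {71} = {(ν,71)}
  {ν} × {73} = {(ν,73)}
  {μ, ν} × {71} = {(μ,71), (ν,71)}
  {μ, ν} × {73} = {(μ,73), (ν,73)}
  {ν} × {71, 73} = {(ν,71), (ν,73)}
  {ν} × {72, 73} = {(ν,72), (ν,73)}
  {ν} × {71, 72, 73} = {(ν,71), (ν,72), (ν,73)}
  {μ, ν} × {71, 73} = {(μ,71), (μ,73), (ν,71), (ν,73)}
  {μ, ν} × {72, 73} = {(μ,72), (μ,73), (ν,72), (ν,73)}
  {μ, ν} × {71, 72, 73} = {(μ,71), (μ,72), (μ,73), (ν,71), (ν,72), (ν,73)}
These 11 distinct sets form the basis B.
Close under arbitrary unions to get τ_{X×Y}; counting gives |τ_{X×Y}| = 18.


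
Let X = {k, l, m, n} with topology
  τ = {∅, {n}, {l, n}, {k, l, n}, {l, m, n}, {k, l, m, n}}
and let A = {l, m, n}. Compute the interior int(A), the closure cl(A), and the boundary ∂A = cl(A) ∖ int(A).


int(A) = {l, m, n}, cl(A) = {k, l, m, n}, ∂A = {k}.

Closed sets in (X, τ) are complements of opens:
  closed(X, τ) = {∅, {k}, {m}, {k, m}, {k, l, m}, {k, l, m, n}}.
int(A) = ⋃ {U ∈ τ : U ⊆ A}. Opens contained in A: ∅, {n}, {l, n}, {l, m, n}.
Taking the union of these: int(A) = {l, m, n}.
cl(A) = ⋂ {C closed : A ⊆ C}. Closed sets containing A: {k, l, m, n}.
Intersecting these: cl(A) = {k, l, m, n}.
∂A = cl(A) ∖ int(A) = {k, l, m, n} ∖ {l, m, n} = {k}.


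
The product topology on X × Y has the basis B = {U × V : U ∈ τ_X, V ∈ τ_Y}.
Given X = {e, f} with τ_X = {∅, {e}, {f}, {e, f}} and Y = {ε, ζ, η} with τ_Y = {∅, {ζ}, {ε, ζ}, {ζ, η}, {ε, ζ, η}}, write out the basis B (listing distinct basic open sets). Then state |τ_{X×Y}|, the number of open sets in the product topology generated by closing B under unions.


Basis B = {∅ × ∅, {e} × {ζ}, {f} × {ζ}, {e} × {ε, ζ}, {e} × {ζ, η}, {e, f} × {ζ}, {f} × {ε, ζ}, {f} × {ζ, η}, {e} × {ε, ζ, η}, {f} × {ε, ζ, η}, {e, f} × {ε, ζ}, {e, f} × {ζ, η}, {e, f} × {ε, ζ, η}}; |τ_{X×Y}| = 25.

Enumerate products U × V with U ∈ τ_X, V ∈ τ_Y (deduplicated):
  ∅ × ∅ = {} (∅)
  {e} × {ζ} = {(e,ζ)}
  {f} × {ζ} = {(f,ζ)}
  {e} × {ε, ζ} = {(e,ε), (e,ζ)}
  {e} × {ζ, η} = {(e,ζ), (e,η)}
  {e, f} × {ζ} = {(e,ζ), (f,ζ)}
  {f} × {ε, ζ} = {(f,ε), (f,ζ)}
  {f} × {ζ, η} = {(f,ζ), (f,η)}
  {e} × {ε, ζ, η} = {(e,ε), (e,ζ), (e,η)}
  {f} × {ε, ζ, η} = {(f,ε), (f,ζ), (f,η)}
  {e, f} × {ε, ζ} = {(e,ε), (e,ζ), (f,ε), (f,ζ)}
  {e, f} × {ζ, η} = {(e,ζ), (e,η), (f,ζ), (f,η)}
  {e, f} × {ε, ζ, η} = {(e,ε), (e,ζ), (e,η), (f,ε), (f,ζ), (f,η)}
These 13 distinct sets form the basis B.
Close under arbitrary unions to get τ_{X×Y}; counting gives |τ_{X×Y}| = 25.


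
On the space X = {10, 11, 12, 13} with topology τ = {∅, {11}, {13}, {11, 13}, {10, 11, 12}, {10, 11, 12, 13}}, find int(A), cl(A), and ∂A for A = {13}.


int(A) = {13}, cl(A) = {13}, ∂A = ∅.

Closed sets in (X, τ) are complements of opens:
  closed(X, τ) = {∅, {13}, {10, 12}, {10, 11, 12}, {10, 12, 13}, {10, 11, 12, 13}}.
int(A) = ⋃ {U ∈ τ : U ⊆ A}. Opens contained in A: ∅, {13}.
Taking the union of these: int(A) = {13}.
cl(A) = ⋂ {C closed : A ⊆ C}. Closed sets containing A: {13}, {10, 12, 13}, {10, 11, 12, 13}.
Intersecting these: cl(A) = {13}.
∂A = cl(A) ∖ int(A) = {13} ∖ {13} = ∅.


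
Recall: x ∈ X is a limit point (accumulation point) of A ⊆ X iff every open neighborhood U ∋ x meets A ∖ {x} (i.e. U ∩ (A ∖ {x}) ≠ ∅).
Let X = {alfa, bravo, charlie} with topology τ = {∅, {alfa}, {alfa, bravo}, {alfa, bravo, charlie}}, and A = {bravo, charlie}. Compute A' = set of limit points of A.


A' = {charlie}

For each x ∈ X, list the open sets U ∈ τ with x ∈ U, then check whether U ∩ (A ∖ {x}) ≠ ∅ for every such U.
  x = alfa: open {alfa} ∋ x has {alfa} ∩ (A ∖ {alfa}) = ∅, so x is NOT a limit point.
  x = bravo: open {alfa, bravo} ∋ x has {alfa, bravo} ∩ (A ∖ {bravo}) = ∅, so x is NOT a limit point.
  x = charlie: opens ∋ x are {alfa, bravo, charlie}; each meets A ∖ {charlie}, so x IS a limit point.
Collecting: A' = {charlie}.


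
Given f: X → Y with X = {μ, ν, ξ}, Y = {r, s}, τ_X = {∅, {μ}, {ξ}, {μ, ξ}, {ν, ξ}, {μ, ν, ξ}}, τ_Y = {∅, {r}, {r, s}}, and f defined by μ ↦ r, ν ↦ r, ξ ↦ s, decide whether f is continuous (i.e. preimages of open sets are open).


f is NOT continuous.

Compute f^{-1}(U) for each U ∈ τ_Y:
  U = ∅: f^{-1}(U) = ∅ ∈ τ_X ✓.
  U = {r}: f^{-1}(U) = {μ, ν} ∉ τ_X ✗.
  U = {r, s}: f^{-1}(U) = {μ, ν, ξ} ∈ τ_X ✓.
Found U = {r} with f^{-1}(U) = {μ, ν} not in τ_X. Therefore f is NOT continuous.


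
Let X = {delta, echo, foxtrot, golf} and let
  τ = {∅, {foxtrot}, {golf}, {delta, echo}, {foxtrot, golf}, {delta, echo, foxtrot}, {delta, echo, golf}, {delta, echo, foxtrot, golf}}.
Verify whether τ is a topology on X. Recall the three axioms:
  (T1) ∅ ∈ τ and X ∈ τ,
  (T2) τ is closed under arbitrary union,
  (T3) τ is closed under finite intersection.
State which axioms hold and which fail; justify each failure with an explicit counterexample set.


τ IS a topology on X.

Axiom (T1): ∅ ∈ τ? Yes; X ∈ τ? Yes.
Axiom (T2/T3): check pairwise unions and intersections of members of τ.
All pairwise intersections and unions checked — each lies in τ. Therefore τ satisfies (T1), (T2), (T3): it IS a topology on X.


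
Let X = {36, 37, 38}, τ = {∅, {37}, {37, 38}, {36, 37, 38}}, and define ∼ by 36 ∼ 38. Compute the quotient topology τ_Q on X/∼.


X/∼ = {[36=38], [37]}; |τ_Q| = 3.

Equivalence classes: [36=38], [37].
Quotient map π: X → X/∼ sends 36 ↦ [36=38], 37 ↦ [37], 38 ↦ [36=38].
For each subset V ⊆ X/∼, compute π^{-1}(V) ⊆ X and check whether π^{-1}(V) ∈ τ. V is open in τ_Q iff π^{-1}(V) ∈ τ.
  V = {}: π^{-1}(V) = ∅ ∈ τ ✓.
  V = {[36=38]}: π^{-1}(V) = {36, 38} ∉ τ ✗.
  V = {[37]}: π^{-1}(V) = {37} ∈ τ ✓.
  V = {[36=38], [37]}: π^{-1}(V) = {36, 37, 38} ∈ τ ✓.
Open sets in the quotient: τ_Q = {{}, {[37]}, {[36=38], [37]}} (3 elements).


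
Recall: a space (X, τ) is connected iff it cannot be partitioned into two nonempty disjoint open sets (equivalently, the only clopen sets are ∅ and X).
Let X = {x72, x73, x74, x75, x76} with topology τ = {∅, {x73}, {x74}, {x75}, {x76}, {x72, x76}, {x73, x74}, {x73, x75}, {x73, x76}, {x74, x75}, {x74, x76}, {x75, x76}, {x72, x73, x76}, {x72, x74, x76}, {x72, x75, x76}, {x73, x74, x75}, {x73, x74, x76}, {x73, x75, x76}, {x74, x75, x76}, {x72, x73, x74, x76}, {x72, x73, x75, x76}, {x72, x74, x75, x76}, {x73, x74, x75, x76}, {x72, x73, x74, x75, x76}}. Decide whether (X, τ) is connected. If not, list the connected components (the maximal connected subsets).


(X, τ) is disconnected; components = [{x73}, {x74}, {x75}, {x72, x76}].

Find clopen sets (U ∈ τ with X ∖ U ∈ τ):
  U = ∅, X ∖ U = {x72, x73, x74, x75, x76} — both open, so U is clopen.
  U = {x73}, X ∖ U = {x72, x74, x75, x76} — both open, so U is clopen.
  U = {x74}, X ∖ U = {x72, x73, x75, x76} — both open, so U is clopen.
  U = {x75}, X ∖ U = {x72, x73, x74, x76} — both open, so U is clopen.
  U = {x72, x76}, X ∖ U = {x73, x74, x75} — both open, so U is clopen.
  U = {x73, x74}, X ∖ U = {x72, x75, x76} — both open, so U is clopen.
  U = {x73, x75}, X ∖ U = {x72, x74, x76} — both open, so U is clopen.
  U = {x74, x75}, X ∖ U = {x72, x73, x76} — both open, so U is clopen.
  U = {x72, x73, x76}, X ∖ U = {x74, x75} — both open, so U is clopen.
  U = {x72, x74, x76}, X ∖ U = {x73, x75} — both open, so U is clopen.
  U = {x72, x75, x76}, X ∖ U = {x73, x74} — both open, so U is clopen.
  U = {x73, x74, x75}, X ∖ U = {x72, x76} — both open, so U is clopen.
  U = {x72, x73, x74, x76}, X ∖ U = {x75} — both open, so U is clopen.
  U = {x72, x73, x75, x76}, X ∖ U = {x74} — both open, so U is clopen.
  U = {x72, x74, x75, x76}, X ∖ U = {x73} — both open, so U is clopen.
  U = {x72, x73, x74, x75, x76}, X ∖ U = ∅ — both open, so U is clopen.
Nontrivial clopen(s) exist: e.g. {x72, x75, x76}. So (X, τ) is disconnected.
Compute connected components by grouping points that agree on all clopens:
  component: {x73}
  component: {x74}
  component: {x75}
  component: {x72, x76}


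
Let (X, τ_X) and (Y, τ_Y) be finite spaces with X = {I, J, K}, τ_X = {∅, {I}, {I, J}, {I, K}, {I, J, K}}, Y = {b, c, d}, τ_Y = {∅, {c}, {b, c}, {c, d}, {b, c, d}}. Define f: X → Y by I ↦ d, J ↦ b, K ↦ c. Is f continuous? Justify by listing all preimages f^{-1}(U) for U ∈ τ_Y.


f is NOT continuous.

Compute f^{-1}(U) for each U ∈ τ_Y:
  U = ∅: f^{-1}(U) = ∅ ∈ τ_X ✓.
  U = {c}: f^{-1}(U) = {K} ∉ τ_X ✗.
  U = {b, c}: f^{-1}(U) = {J, K} ∉ τ_X ✗.
  U = {c, d}: f^{-1}(U) = {I, K} ∈ τ_X ✓.
  U = {b, c, d}: f^{-1}(U) = {I, J, K} ∈ τ_X ✓.
Found U = {c} with f^{-1}(U) = {K} not in τ_X. Therefore f is NOT continuous.


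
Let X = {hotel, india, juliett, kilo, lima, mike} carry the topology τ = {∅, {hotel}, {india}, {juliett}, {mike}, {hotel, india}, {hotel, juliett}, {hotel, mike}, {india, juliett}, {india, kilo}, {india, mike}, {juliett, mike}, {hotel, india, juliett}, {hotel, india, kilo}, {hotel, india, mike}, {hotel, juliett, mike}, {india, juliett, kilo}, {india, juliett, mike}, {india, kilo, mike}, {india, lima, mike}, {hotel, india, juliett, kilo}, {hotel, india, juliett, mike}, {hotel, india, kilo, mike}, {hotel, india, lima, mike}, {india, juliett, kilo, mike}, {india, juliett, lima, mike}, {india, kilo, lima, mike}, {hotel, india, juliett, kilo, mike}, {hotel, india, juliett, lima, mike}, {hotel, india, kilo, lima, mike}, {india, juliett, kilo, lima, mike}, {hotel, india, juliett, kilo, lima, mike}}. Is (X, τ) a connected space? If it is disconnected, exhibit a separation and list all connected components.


(X, τ) is disconnected; components = [{hotel}, {juliett}, {india, kilo, lima, mike}].

Find clopen sets (U ∈ τ with X ∖ U ∈ τ):
  U = ∅, X ∖ U = {hotel, india, juliett, kilo, lima, mike} — both open, so U is clopen.
  U = {hotel}, X ∖ U = {india, juliett, kilo, lima, mike} — both open, so U is clopen.
  U = {juliett}, X ∖ U = {hotel, india, kilo, lima, mike} — both open, so U is clopen.
  U = {hotel, juliett}, X ∖ U = {india, kilo, lima, mike} — both open, so U is clopen.
  U = {india, kilo, lima, mike}, X ∖ U = {hotel, juliett} — both open, so U is clopen.
  U = {hotel, india, kilo, lima, mike}, X ∖ U = {juliett} — both open, so U is clopen.
  U = {india, juliett, kilo, lima, mike}, X ∖ U = {hotel} — both open, so U is clopen.
  U = {hotel, india, juliett, kilo, lima, mike}, X ∖ U = ∅ — both open, so U is clopen.
Nontrivial clopen(s) exist: e.g. {hotel}. So (X, τ) is disconnected.
Compute connected components by grouping points that agree on all clopens:
  component: {hotel}
  component: {juliett}
  component: {india, kilo, lima, mike}


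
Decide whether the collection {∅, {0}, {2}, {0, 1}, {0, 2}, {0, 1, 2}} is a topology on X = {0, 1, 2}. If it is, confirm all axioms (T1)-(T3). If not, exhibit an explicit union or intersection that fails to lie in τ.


τ IS a topology on X.

Axiom (T1): ∅ ∈ τ? Yes; X ∈ τ? Yes.
Axiom (T2/T3): check pairwise unions and intersections of members of τ.
All pairwise intersections and unions checked — each lies in τ. Therefore τ satisfies (T1), (T2), (T3): it IS a topology on X.


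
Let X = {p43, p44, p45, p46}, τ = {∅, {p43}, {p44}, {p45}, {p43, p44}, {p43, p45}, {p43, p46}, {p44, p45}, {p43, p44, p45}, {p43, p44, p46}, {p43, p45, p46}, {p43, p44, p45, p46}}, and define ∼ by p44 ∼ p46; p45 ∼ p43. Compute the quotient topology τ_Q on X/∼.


X/∼ = {[p43=p45], [p44=p46]}; |τ_Q| = 3.

Equivalence classes: [p43=p45], [p44=p46].
Quotient map π: X → X/∼ sends p43 ↦ [p43=p45], p44 ↦ [p44=p46], p45 ↦ [p43=p45], p46 ↦ [p44=p46].
For each subset V ⊆ X/∼, compute π^{-1}(V) ⊆ X and check whether π^{-1}(V) ∈ τ. V is open in τ_Q iff π^{-1}(V) ∈ τ.
  V = {}: π^{-1}(V) = ∅ ∈ τ ✓.
  V = {[p43=p45]}: π^{-1}(V) = {p43, p45} ∈ τ ✓.
  V = {[p44=p46]}: π^{-1}(V) = {p44, p46} ∉ τ ✗.
  V = {[p43=p45], [p44=p46]}: π^{-1}(V) = {p43, p44, p45, p46} ∈ τ ✓.
Open sets in the quotient: τ_Q = {{}, {[p43=p45]}, {[p43=p45], [p44=p46]}} (3 elements).


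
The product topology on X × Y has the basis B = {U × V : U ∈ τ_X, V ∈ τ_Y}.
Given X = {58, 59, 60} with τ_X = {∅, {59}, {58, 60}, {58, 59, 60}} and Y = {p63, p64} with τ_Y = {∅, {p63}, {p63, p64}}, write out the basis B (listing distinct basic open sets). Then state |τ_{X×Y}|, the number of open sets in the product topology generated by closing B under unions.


Basis B = {∅ × ∅, {59} × {p63}, {58, 60} × {p63}, {59} × {p63, p64}, {58, 59, 60} × {p63}, {58, 60} × {p63, p64}, {58, 59, 60} × {p63, p64}}; |τ_{X×Y}| = 9.

Enumerate products U × V with U ∈ τ_X, V ∈ τ_Y (deduplicated):
  ∅ × ∅ = {} (∅)
  {59} × {p63} = {(59,p63)}
  {58, 60} × {p63} = {(58,p63), (60,p63)}
  {59} × {p63, p64} = {(59,p63), (59,p64)}
  {58, 59, 60} × {p63} = {(58,p63), (59,p63), (60,p63)}
  {58, 60} × {p63, p64} = {(58,p63), (58,p64), (60,p63), (60,p64)}
  {58, 59, 60} × {p63, p64} = {(58,p63), (58,p64), (59,p63), (59,p64), (60,p63), (60,p64)}
These 7 distinct sets form the basis B.
Close under arbitrary unions to get τ_{X×Y}; counting gives |τ_{X×Y}| = 9.


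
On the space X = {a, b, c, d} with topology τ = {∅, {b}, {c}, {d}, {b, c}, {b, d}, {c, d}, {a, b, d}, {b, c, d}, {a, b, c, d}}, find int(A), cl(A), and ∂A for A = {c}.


int(A) = {c}, cl(A) = {c}, ∂A = ∅.

Closed sets in (X, τ) are complements of opens:
  closed(X, τ) = {∅, {a}, {c}, {a, b}, {a, c}, {a, d}, {a, b, c}, {a, b, d}, {a, c, d}, {a, b, c, d}}.
int(A) = ⋃ {U ∈ τ : U ⊆ A}. Opens contained in A: ∅, {c}.
Taking the union of these: int(A) = {c}.
cl(A) = ⋂ {C closed : A ⊆ C}. Closed sets containing A: {c}, {a, c}, {a, b, c}, {a, c, d}, {a, b, c, d}.
Intersecting these: cl(A) = {c}.
∂A = cl(A) ∖ int(A) = {c} ∖ {c} = ∅.


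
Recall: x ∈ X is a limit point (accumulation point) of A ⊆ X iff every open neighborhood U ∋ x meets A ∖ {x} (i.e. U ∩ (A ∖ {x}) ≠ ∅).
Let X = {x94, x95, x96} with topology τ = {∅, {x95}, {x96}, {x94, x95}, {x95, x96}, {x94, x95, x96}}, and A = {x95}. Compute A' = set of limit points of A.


A' = {x94}

For each x ∈ X, list the open sets U ∈ τ with x ∈ U, then check whether U ∩ (A ∖ {x}) ≠ ∅ for every such U.
  x = x94: opens ∋ x are {x94, x95}, {x94, x95, x96}; each meets A ∖ {x94}, so x IS a limit point.
  x = x95: open {x95} ∋ x has {x95} ∩ (A ∖ {x95}) = ∅, so x is NOT a limit point.
  x = x96: open {x96} ∋ x has {x96} ∩ (A ∖ {x96}) = ∅, so x is NOT a limit point.
Collecting: A' = {x94}.


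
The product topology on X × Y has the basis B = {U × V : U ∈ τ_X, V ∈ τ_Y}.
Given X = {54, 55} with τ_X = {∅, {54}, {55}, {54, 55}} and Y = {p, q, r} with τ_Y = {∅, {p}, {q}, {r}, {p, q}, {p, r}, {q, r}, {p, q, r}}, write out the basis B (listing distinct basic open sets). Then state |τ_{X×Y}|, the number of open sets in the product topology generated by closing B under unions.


Basis B = {∅ × ∅, {54} × {p}, {54} × {q}, {54} × {r}, {55} × {p}, {55} × {q}, {55} × {r}, {54} × {p, q}, {54} × {p, r}, {54, 55} × {p}, {54} × {q, r}, {54, 55} × {q}, {54, 55} × {r}, {55} × {p, q}, {55} × {p, r}, {55} × {q, r}, {54} × {p, q, r}, {55} × {p, q, r}, {54, 55} × {p, q}, {54, 55} × {p, r}, {54, 55} × {q, r}, {54, 55} × {p, q, r}}; |τ_{X×Y}| = 64.

Enumerate products U × V with U ∈ τ_X, V ∈ τ_Y (deduplicated):
  ∅ × ∅ = {} (∅)
  {54} × {p} = {(54,p)}
  {54} × {q} = {(54,q)}
  {54} × {r} = {(54,r)}
  {55} × {p} = {(55,p)}
  {55} × {q} = {(55,q)}
  {55} × {r} = {(55,r)}
  {54} × {p, q} = {(54,p), (54,q)}
  {54} × {p, r} = {(54,p), (54,r)}
  {54, 55} × {p} = {(54,p), (55,p)}
  {54} × {q, r} = {(54,q), (54,r)}
  {54, 55} × {q} = {(54,q), (55,q)}
  {54, 55} × {r} = {(54,r), (55,r)}
  {55} × {p, q} = {(55,p), (55,q)}
  {55} × {p, r} = {(55,p), (55,r)}
  {55} × {q, r} = {(55,q), (55,r)}
  {54} × {p, q, r} = {(54,p), (54,q), (54,r)}
  {55} × {p, q, r} = {(55,p), (55,q), (55,r)}
  {54, 55} × {p, q} = {(54,p), (54,q), (55,p), (55,q)}
  {54, 55} × {p, r} = {(54,p), (54,r), (55,p), (55,r)}
  {54, 55} × {q, r} = {(54,q), (54,r), (55,q), (55,r)}
  {54, 55} × {p, q, r} = {(54,p), (54,q), (54,r), (55,p), (55,q), (55,r)}
These 22 distinct sets form the basis B.
Close under arbitrary unions to get τ_{X×Y}; counting gives |τ_{X×Y}| = 64.


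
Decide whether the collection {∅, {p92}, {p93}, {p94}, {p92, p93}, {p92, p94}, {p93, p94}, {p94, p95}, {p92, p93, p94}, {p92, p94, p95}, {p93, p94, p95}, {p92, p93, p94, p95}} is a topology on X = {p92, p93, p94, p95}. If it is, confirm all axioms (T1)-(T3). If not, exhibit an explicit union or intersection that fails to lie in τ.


τ IS a topology on X.

Axiom (T1): ∅ ∈ τ? Yes; X ∈ τ? Yes.
Axiom (T2/T3): check pairwise unions and intersections of members of τ.
All pairwise intersections and unions checked — each lies in τ. Therefore τ satisfies (T1), (T2), (T3): it IS a topology on X.


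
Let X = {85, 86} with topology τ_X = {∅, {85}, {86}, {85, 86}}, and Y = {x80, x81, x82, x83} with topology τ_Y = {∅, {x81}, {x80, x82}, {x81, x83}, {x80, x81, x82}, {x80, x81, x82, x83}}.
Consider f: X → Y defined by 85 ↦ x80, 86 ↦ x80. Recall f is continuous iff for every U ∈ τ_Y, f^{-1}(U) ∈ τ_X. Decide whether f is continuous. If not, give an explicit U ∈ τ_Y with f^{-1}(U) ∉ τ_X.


f IS continuous.

Compute f^{-1}(U) for each U ∈ τ_Y:
  U = ∅: f^{-1}(U) = ∅ ∈ τ_X ✓.
  U = {x81}: f^{-1}(U) = ∅ ∈ τ_X ✓.
  U = {x80, x82}: f^{-1}(U) = {85, 86} ∈ τ_X ✓.
  U = {x81, x83}: f^{-1}(U) = ∅ ∈ τ_X ✓.
  U = {x80, x81, x82}: f^{-1}(U) = {85, 86} ∈ τ_X ✓.
  U = {x80, x81, x82, x83}: f^{-1}(U) = {85, 86} ∈ τ_X ✓.
Every preimage lies in τ_X, so f IS continuous.


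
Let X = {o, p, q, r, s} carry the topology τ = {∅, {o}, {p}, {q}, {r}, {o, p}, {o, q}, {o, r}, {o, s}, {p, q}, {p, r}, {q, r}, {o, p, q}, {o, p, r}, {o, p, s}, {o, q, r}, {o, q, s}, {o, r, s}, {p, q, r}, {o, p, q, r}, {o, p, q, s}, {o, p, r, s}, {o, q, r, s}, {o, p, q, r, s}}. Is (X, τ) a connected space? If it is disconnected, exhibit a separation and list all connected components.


(X, τ) is disconnected; components = [{p}, {q}, {r}, {o, s}].

Find clopen sets (U ∈ τ with X ∖ U ∈ τ):
  U = ∅, X ∖ U = {o, p, q, r, s} — both open, so U is clopen.
  U = {p}, X ∖ U = {o, q, r, s} — both open, so U is clopen.
  U = {q}, X ∖ U = {o, p, r, s} — both open, so U is clopen.
  U = {r}, X ∖ U = {o, p, q, s} — both open, so U is clopen.
  U = {o, s}, X ∖ U = {p, q, r} — both open, so U is clopen.
  U = {p, q}, X ∖ U = {o, r, s} — both open, so U is clopen.
  U = {p, r}, X ∖ U = {o, q, s} — both open, so U is clopen.
  U = {q, r}, X ∖ U = {o, p, s} — both open, so U is clopen.
  U = {o, p, s}, X ∖ U = {q, r} — both open, so U is clopen.
  U = {o, q, s}, X ∖ U = {p, r} — both open, so U is clopen.
  U = {o, r, s}, X ∖ U = {p, q} — both open, so U is clopen.
  U = {p, q, r}, X ∖ U = {o, s} — both open, so U is clopen.
  U = {o, p, q, s}, X ∖ U = {r} — both open, so U is clopen.
  U = {o, p, r, s}, X ∖ U = {q} — both open, so U is clopen.
  U = {o, q, r, s}, X ∖ U = {p} — both open, so U is clopen.
  U = {o, p, q, r, s}, X ∖ U = ∅ — both open, so U is clopen.
Nontrivial clopen(s) exist: e.g. {o, q, r, s}. So (X, τ) is disconnected.
Compute connected components by grouping points that agree on all clopens:
  component: {p}
  component: {q}
  component: {r}
  component: {o, s}


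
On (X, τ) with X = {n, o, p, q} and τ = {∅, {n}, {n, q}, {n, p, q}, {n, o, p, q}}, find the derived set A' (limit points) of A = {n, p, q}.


A' = {o, p, q}

For each x ∈ X, list the open sets U ∈ τ with x ∈ U, then check whether U ∩ (A ∖ {x}) ≠ ∅ for every such U.
  x = n: open {n} ∋ x has {n} ∩ (A ∖ {n}) = ∅, so x is NOT a limit point.
  x = o: opens ∋ x are {n, o, p, q}; each meets A ∖ {o}, so x IS a limit point.
  x = p: opens ∋ x are {n, p, q}, {n, o, p, q}; each meets A ∖ {p}, so x IS a limit point.
  x = q: opens ∋ x are {n, q}, {n, p, q}, {n, o, p, q}; each meets A ∖ {q}, so x IS a limit point.
Collecting: A' = {o, p, q}.


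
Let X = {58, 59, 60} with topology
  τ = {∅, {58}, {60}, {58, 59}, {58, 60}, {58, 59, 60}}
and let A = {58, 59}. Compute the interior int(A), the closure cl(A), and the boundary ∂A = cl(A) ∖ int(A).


int(A) = {58, 59}, cl(A) = {58, 59}, ∂A = ∅.

Closed sets in (X, τ) are complements of opens:
  closed(X, τ) = {∅, {59}, {60}, {58, 59}, {59, 60}, {58, 59, 60}}.
int(A) = ⋃ {U ∈ τ : U ⊆ A}. Opens contained in A: ∅, {58}, {58, 59}.
Taking the union of these: int(A) = {58, 59}.
cl(A) = ⋂ {C closed : A ⊆ C}. Closed sets containing A: {58, 59}, {58, 59, 60}.
Intersecting these: cl(A) = {58, 59}.
∂A = cl(A) ∖ int(A) = {58, 59} ∖ {58, 59} = ∅.


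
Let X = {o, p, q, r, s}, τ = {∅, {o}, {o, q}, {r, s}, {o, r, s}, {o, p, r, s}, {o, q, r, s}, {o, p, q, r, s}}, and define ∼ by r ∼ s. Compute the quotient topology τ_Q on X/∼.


X/∼ = {[o], [p], [q], [r=s]}; |τ_Q| = 8.

Equivalence classes: [o], [p], [q], [r=s].
Quotient map π: X → X/∼ sends o ↦ [o], p ↦ [p], q ↦ [q], r ↦ [r=s], s ↦ [r=s].
For each subset V ⊆ X/∼, compute π^{-1}(V) ⊆ X and check whether π^{-1}(V) ∈ τ. V is open in τ_Q iff π^{-1}(V) ∈ τ.
  V = {}: π^{-1}(V) = ∅ ∈ τ ✓.
  V = {[o]}: π^{-1}(V) = {o} ∈ τ ✓.
  V = {[p]}: π^{-1}(V) = {p} ∉ τ ✗.
  V = {[o], [p]}: π^{-1}(V) = {o, p} ∉ τ ✗.
  V = {[q]}: π^{-1}(V) = {q} ∉ τ ✗.
  V = {[o], [q]}: π^{-1}(V) = {o, q} ∈ τ ✓.
  V = {[p], [q]}: π^{-1}(V) = {p, q} ∉ τ ✗.
  V = {[o], [p], [q]}: π^{-1}(V) = {o, p, q} ∉ τ ✗.
  V = {[r=s]}: π^{-1}(V) = {r, s} ∈ τ ✓.
  V = {[o], [r=s]}: π^{-1}(V) = {o, r, s} ∈ τ ✓.
  V = {[p], [r=s]}: π^{-1}(V) = {p, r, s} ∉ τ ✗.
  V = {[o], [p], [r=s]}: π^{-1}(V) = {o, p, r, s} ∈ τ ✓.
  V = {[q], [r=s]}: π^{-1}(V) = {q, r, s} ∉ τ ✗.
  V = {[o], [q], [r=s]}: π^{-1}(V) = {o, q, r, s} ∈ τ ✓.
  V = {[p], [q], [r=s]}: π^{-1}(V) = {p, q, r, s} ∉ τ ✗.
  V = {[o], [p], [q], [r=s]}: π^{-1}(V) = {o, p, q, r, s} ∈ τ ✓.
Open sets in the quotient: τ_Q = {{}, {[o]}, {[o], [q]}, {[r=s]}, {[o], [r=s]}, {[o], [p], [r=s]}, {[o], [q], [r=s]}, {[o], [p], [q], [r=s]}} (8 elements).


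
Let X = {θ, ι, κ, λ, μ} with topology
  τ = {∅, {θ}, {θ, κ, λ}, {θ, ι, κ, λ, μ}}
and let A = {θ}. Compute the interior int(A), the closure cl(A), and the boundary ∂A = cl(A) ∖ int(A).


int(A) = {θ}, cl(A) = {θ, ι, κ, λ, μ}, ∂A = {ι, κ, λ, μ}.

Closed sets in (X, τ) are complements of opens:
  closed(X, τ) = {∅, {ι, μ}, {ι, κ, λ, μ}, {θ, ι, κ, λ, μ}}.
int(A) = ⋃ {U ∈ τ : U ⊆ A}. Opens contained in A: ∅, {θ}.
Taking the union of these: int(A) = {θ}.
cl(A) = ⋂ {C closed : A ⊆ C}. Closed sets containing A: {θ, ι, κ, λ, μ}.
Intersecting these: cl(A) = {θ, ι, κ, λ, μ}.
∂A = cl(A) ∖ int(A) = {θ, ι, κ, λ, μ} ∖ {θ} = {ι, κ, λ, μ}.


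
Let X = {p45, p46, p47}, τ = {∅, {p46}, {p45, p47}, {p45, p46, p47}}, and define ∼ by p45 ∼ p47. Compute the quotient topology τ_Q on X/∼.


X/∼ = {[p45=p47], [p46]}; |τ_Q| = 4.

Equivalence classes: [p45=p47], [p46].
Quotient map π: X → X/∼ sends p45 ↦ [p45=p47], p46 ↦ [p46], p47 ↦ [p45=p47].
For each subset V ⊆ X/∼, compute π^{-1}(V) ⊆ X and check whether π^{-1}(V) ∈ τ. V is open in τ_Q iff π^{-1}(V) ∈ τ.
  V = {}: π^{-1}(V) = ∅ ∈ τ ✓.
  V = {[p45=p47]}: π^{-1}(V) = {p45, p47} ∈ τ ✓.
  V = {[p46]}: π^{-1}(V) = {p46} ∈ τ ✓.
  V = {[p45=p47], [p46]}: π^{-1}(V) = {p45, p46, p47} ∈ τ ✓.
Open sets in the quotient: τ_Q = {{}, {[p45=p47]}, {[p46]}, {[p45=p47], [p46]}} (4 elements).


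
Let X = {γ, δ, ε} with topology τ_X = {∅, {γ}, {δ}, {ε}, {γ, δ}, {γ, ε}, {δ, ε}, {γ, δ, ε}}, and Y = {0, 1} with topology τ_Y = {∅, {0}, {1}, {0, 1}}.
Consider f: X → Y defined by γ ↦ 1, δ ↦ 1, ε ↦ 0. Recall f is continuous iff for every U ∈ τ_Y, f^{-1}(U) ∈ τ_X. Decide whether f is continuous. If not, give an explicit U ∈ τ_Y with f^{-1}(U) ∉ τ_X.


f IS continuous.

Compute f^{-1}(U) for each U ∈ τ_Y:
  U = ∅: f^{-1}(U) = ∅ ∈ τ_X ✓.
  U = {0}: f^{-1}(U) = {ε} ∈ τ_X ✓.
  U = {1}: f^{-1}(U) = {γ, δ} ∈ τ_X ✓.
  U = {0, 1}: f^{-1}(U) = {γ, δ, ε} ∈ τ_X ✓.
Every preimage lies in τ_X, so f IS continuous.


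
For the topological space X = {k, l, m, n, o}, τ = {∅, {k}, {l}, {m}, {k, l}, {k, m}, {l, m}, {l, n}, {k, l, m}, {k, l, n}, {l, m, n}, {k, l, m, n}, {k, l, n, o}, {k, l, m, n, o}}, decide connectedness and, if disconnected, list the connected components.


(X, τ) is disconnected; components = [{m}, {k, l, n, o}].

Find clopen sets (U ∈ τ with X ∖ U ∈ τ):
  U = ∅, X ∖ U = {k, l, m, n, o} — both open, so U is clopen.
  U = {m}, X ∖ U = {k, l, n, o} — both open, so U is clopen.
  U = {k, l, n, o}, X ∖ U = {m} — both open, so U is clopen.
  U = {k, l, m, n, o}, X ∖ U = ∅ — both open, so U is clopen.
Nontrivial clopen(s) exist: e.g. {k, l, n, o}. So (X, τ) is disconnected.
Compute connected components by grouping points that agree on all clopens:
  component: {m}
  component: {k, l, n, o}


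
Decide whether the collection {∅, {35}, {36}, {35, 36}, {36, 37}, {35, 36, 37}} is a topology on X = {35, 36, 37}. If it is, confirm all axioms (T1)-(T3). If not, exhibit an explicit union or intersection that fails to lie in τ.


τ IS a topology on X.

Axiom (T1): ∅ ∈ τ? Yes; X ∈ τ? Yes.
Axiom (T2/T3): check pairwise unions and intersections of members of τ.
All pairwise intersections and unions checked — each lies in τ. Therefore τ satisfies (T1), (T2), (T3): it IS a topology on X.


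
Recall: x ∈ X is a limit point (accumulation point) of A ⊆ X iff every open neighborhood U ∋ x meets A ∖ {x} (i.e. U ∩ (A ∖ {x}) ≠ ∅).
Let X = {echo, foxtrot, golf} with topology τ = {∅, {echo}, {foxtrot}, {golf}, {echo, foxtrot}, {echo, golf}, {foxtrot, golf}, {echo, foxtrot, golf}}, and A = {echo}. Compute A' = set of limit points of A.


A' = ∅

For each x ∈ X, list the open sets U ∈ τ with x ∈ U, then check whether U ∩ (A ∖ {x}) ≠ ∅ for every such U.
  x = echo: open {echo} ∋ x has {echo} ∩ (A ∖ {echo}) = ∅, so x is NOT a limit point.
  x = foxtrot: open {foxtrot} ∋ x has {foxtrot} ∩ (A ∖ {foxtrot}) = ∅, so x is NOT a limit point.
  x = golf: open {golf} ∋ x has {golf} ∩ (A ∖ {golf}) = ∅, so x is NOT a limit point.
Collecting: A' = ∅.


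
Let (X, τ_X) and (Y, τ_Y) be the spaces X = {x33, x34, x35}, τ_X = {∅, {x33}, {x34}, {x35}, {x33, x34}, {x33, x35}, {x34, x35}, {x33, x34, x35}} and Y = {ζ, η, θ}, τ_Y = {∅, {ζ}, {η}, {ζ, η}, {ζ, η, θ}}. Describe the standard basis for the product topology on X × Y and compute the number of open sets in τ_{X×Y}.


Basis B = {∅ × ∅, {x33} × {ζ}, {x33} × {η}, {x34} × {ζ}, {x34} × {η}, {x35} × {ζ}, {x35} × {η}, {x33} × {ζ, η}, {x33, x34} × {ζ}, {x33, x35} × {ζ}, {x33, x34} × {η}, {x33, x35} × {η}, {x34} × {ζ, η}, {x34, x35} × {ζ}, {x34, x35} × {η}, {x35} × {ζ, η}, {x33} × {ζ, η, θ}, {x33, x34, x35} × {ζ}, {x33, x34, x35} × {η}, {x34} × {ζ, η, θ}, {x35} × {ζ, η, θ}, {x33, x34} × {ζ, η}, {x33, x35} × {ζ, η}, {x34, x35} × {ζ, η}, {x33, x34} × {ζ, η, θ}, {x33, x35} × {ζ, η, θ}, {x33, x34, x35} × {ζ, η}, {x34, x35} × {ζ, η, θ}, {x33, x34, x35} × {ζ, η, θ}}; |τ_{X×Y}| = 125.

Enumerate products U × V with U ∈ τ_X, V ∈ τ_Y (deduplicated):
  ∅ × ∅ = {} (∅)
  {x33} × {ζ} = {(x33,ζ)}
  {x33} × {η} = {(x33,η)}
  {x34} × {ζ} = {(x34,ζ)}
  {x34} × {η} = {(x34,η)}
  {x35} × {ζ} = {(x35,ζ)}
  {x35} × {η} = {(x35,η)}
  {x33} × {ζ, η} = {(x33,ζ), (x33,η)}
  {x33, x34} × {ζ} = {(x33,ζ), (x34,ζ)}
  {x33, x35} × {ζ} = {(x33,ζ), (x35,ζ)}
  {x33, x34} × {η} = {(x33,η), (x34,η)}
  {x33, x35} × {η} = {(x33,η), (x35,η)}
  {x34} × {ζ, η} = {(x34,ζ), (x34,η)}
  {x34, x35} × {ζ} = {(x34,ζ), (x35,ζ)}
  {x34, x35} × {η} = {(x34,η), (x35,η)}
  {x35} × {ζ, η} = {(x35,ζ), (x35,η)}
  {x33} × {ζ, η, θ} = {(x33,ζ), (x33,η), (x33,θ)}
  {x33, x34, x35} × {ζ} = {(x33,ζ), (x34,ζ), (x35,ζ)}
  {x33, x34, x35} × {η} = {(x33,η), (x34,η), (x35,η)}
  {x34} × {ζ, η, θ} = {(x34,ζ), (x34,η), (x34,θ)}
  {x35} × {ζ, η, θ} = {(x35,ζ), (x35,η), (x35,θ)}
  {x33, x34} × {ζ, η} = {(x33,ζ), (x33,η), (x34,ζ), (x34,η)}
  {x33, x35} × {ζ, η} = {(x33,ζ), (x33,η), (x35,ζ), (x35,η)}
  {x34, x35} × {ζ, η} = {(x34,ζ), (x34,η), (x35,ζ), (x35,η)}
  {x33, x34} × {ζ, η, θ} = {(x33,ζ), (x33,η), (x33,θ), (x34,ζ), (x34,η), (x34,θ)}
  {x33, x35} × {ζ, η, θ} = {(x33,ζ), (x33,η), (x33,θ), (x35,ζ), (x35,η), (x35,θ)}
  {x33, x34, x35} × {ζ, η} = {(x33,ζ), (x33,η), (x34,ζ), (x34,η), (x35,ζ), (x35,η)}
  {x34, x35} × {ζ, η, θ} = {(x34,ζ), (x34,η), (x34,θ), (x35,ζ), (x35,η), (x35,θ)}
  {x33, x34, x35} × {ζ, η, θ} = {(x33,ζ), (x33,η), (x33,θ), (x34,ζ), (x34,η), (x34,θ), (x35,ζ), (x35,η), (x35,θ)}
These 29 distinct sets form the basis B.
Close under arbitrary unions to get τ_{X×Y}; counting gives |τ_{X×Y}| = 125.


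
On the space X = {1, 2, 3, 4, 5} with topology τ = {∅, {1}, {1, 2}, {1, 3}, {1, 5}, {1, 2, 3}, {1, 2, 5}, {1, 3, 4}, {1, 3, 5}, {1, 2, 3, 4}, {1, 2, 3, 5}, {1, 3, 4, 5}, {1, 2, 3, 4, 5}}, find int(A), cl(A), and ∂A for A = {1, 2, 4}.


int(A) = {1, 2}, cl(A) = {1, 2, 3, 4, 5}, ∂A = {3, 4, 5}.

Closed sets in (X, τ) are complements of opens:
  closed(X, τ) = {∅, {2}, {4}, {5}, {2, 4}, {2, 5}, {3, 4}, {4, 5}, {2, 3, 4}, {2, 4, 5}, {3, 4, 5}, {2, 3, 4, 5}, {1, 2, 3, 4, 5}}.
int(A) = ⋃ {U ∈ τ : U ⊆ A}. Opens contained in A: ∅, {1}, {1, 2}.
Taking the union of these: int(A) = {1, 2}.
cl(A) = ⋂ {C closed : A ⊆ C}. Closed sets containing A: {1, 2, 3, 4, 5}.
Intersecting these: cl(A) = {1, 2, 3, 4, 5}.
∂A = cl(A) ∖ int(A) = {1, 2, 3, 4, 5} ∖ {1, 2} = {3, 4, 5}.


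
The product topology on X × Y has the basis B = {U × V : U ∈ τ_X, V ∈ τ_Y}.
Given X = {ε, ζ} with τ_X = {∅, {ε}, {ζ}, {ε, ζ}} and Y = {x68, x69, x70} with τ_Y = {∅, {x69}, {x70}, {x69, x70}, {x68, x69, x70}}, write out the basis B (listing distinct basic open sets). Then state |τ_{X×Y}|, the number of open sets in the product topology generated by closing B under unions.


Basis B = {∅ × ∅, {ε} × {x69}, {ε} × {x70}, {ζ} × {x69}, {ζ} × {x70}, {ε} × {x69, x70}, {ε, ζ} × {x69}, {ε, ζ} × {x70}, {ζ} × {x69, x70}, {ε} × {x68, x69, x70}, {ζ} × {x68, x69, x70}, {ε, ζ} × {x69, x70}, {ε, ζ} × {x68, x69, x70}}; |τ_{X×Y}| = 25.

Enumerate products U × V with U ∈ τ_X, V ∈ τ_Y (deduplicated):
  ∅ × ∅ = {} (∅)
  {ε} × {x69} = {(ε,x69)}
  {ε} × {x70} = {(ε,x70)}
  {ζ} × {x69} = {(ζ,x69)}
  {ζ} × {x70} = {(ζ,x70)}
  {ε} × {x69, x70} = {(ε,x69), (ε,x70)}
  {ε, ζ} × {x69} = {(ε,x69), (ζ,x69)}
  {ε, ζ} × {x70} = {(ε,x70), (ζ,x70)}
  {ζ} × {x69, x70} = {(ζ,x69), (ζ,x70)}
  {ε} × {x68, x69, x70} = {(ε,x68), (ε,x69), (ε,x70)}
  {ζ} × {x68, x69, x70} = {(ζ,x68), (ζ,x69), (ζ,x70)}
  {ε, ζ} × {x69, x70} = {(ε,x69), (ε,x70), (ζ,x69), (ζ,x70)}
  {ε, ζ} × {x68, x69, x70} = {(ε,x68), (ε,x69), (ε,x70), (ζ,x68), (ζ,x69), (ζ,x70)}
These 13 distinct sets form the basis B.
Close under arbitrary unions to get τ_{X×Y}; counting gives |τ_{X×Y}| = 25.


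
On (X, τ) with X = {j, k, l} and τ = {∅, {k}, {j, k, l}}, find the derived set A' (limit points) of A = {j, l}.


A' = {j, l}

For each x ∈ X, list the open sets U ∈ τ with x ∈ U, then check whether U ∩ (A ∖ {x}) ≠ ∅ for every such U.
  x = j: opens ∋ x are {j, k, l}; each meets A ∖ {j}, so x IS a limit point.
  x = k: open {k} ∋ x has {k} ∩ (A ∖ {k}) = ∅, so x is NOT a limit point.
  x = l: opens ∋ x are {j, k, l}; each meets A ∖ {l}, so x IS a limit point.
Collecting: A' = {j, l}.


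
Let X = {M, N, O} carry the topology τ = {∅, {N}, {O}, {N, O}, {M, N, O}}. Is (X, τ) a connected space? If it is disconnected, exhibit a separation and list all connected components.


(X, τ) is connected.

Find clopen sets (U ∈ τ with X ∖ U ∈ τ):
  U = ∅, X ∖ U = {M, N, O} — both open, so U is clopen.
  U = {M, N, O}, X ∖ U = ∅ — both open, so U is clopen.
Only trivial clopens (∅ and X) exist, so (X, τ) is connected.
Compute connected components by grouping points that agree on all clopens:
  component: {M, N, O}


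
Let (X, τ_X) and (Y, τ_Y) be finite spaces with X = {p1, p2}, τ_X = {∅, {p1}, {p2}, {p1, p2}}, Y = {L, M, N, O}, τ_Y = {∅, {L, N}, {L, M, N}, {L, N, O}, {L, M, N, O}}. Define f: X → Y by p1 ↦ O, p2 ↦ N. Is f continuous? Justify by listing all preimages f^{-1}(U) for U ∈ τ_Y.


f IS continuous.

Compute f^{-1}(U) for each U ∈ τ_Y:
  U = ∅: f^{-1}(U) = ∅ ∈ τ_X ✓.
  U = {L, N}: f^{-1}(U) = {p2} ∈ τ_X ✓.
  U = {L, M, N}: f^{-1}(U) = {p2} ∈ τ_X ✓.
  U = {L, N, O}: f^{-1}(U) = {p1, p2} ∈ τ_X ✓.
  U = {L, M, N, O}: f^{-1}(U) = {p1, p2} ∈ τ_X ✓.
Every preimage lies in τ_X, so f IS continuous.


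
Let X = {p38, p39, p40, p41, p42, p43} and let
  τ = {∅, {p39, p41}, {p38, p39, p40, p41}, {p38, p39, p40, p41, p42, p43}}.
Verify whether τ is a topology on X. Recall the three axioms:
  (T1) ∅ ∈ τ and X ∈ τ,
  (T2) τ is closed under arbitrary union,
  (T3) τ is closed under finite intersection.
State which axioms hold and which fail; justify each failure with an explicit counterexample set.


τ IS a topology on X.

Axiom (T1): ∅ ∈ τ? Yes; X ∈ τ? Yes.
Axiom (T2/T3): check pairwise unions and intersections of members of τ.
All pairwise intersections and unions checked — each lies in τ. Therefore τ satisfies (T1), (T2), (T3): it IS a topology on X.


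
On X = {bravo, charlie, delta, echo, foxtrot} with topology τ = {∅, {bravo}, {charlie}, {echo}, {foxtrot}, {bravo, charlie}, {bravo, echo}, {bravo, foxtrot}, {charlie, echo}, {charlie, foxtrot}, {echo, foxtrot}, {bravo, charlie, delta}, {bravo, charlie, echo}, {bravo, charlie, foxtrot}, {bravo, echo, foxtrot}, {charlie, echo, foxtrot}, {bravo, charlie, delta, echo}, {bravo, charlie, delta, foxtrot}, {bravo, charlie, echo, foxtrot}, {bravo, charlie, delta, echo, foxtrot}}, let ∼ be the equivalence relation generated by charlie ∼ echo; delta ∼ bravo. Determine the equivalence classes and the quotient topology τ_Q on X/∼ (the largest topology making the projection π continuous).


X/∼ = {[bravo=delta], [charlie=echo], [foxtrot]}; |τ_Q| = 6.

Equivalence classes: [bravo=delta], [charlie=echo], [foxtrot].
Quotient map π: X → X/∼ sends bravo ↦ [bravo=delta], charlie ↦ [charlie=echo], delta ↦ [bravo=delta], echo ↦ [charlie=echo], foxtrot ↦ [foxtrot].
For each subset V ⊆ X/∼, compute π^{-1}(V) ⊆ X and check whether π^{-1}(V) ∈ τ. V is open in τ_Q iff π^{-1}(V) ∈ τ.
  V = {}: π^{-1}(V) = ∅ ∈ τ ✓.
  V = {[bravo=delta]}: π^{-1}(V) = {bravo, delta} ∉ τ ✗.
  V = {[charlie=echo]}: π^{-1}(V) = {charlie, echo} ∈ τ ✓.
  V = {[bravo=delta], [charlie=echo]}: π^{-1}(V) = {bravo, charlie, delta, echo} ∈ τ ✓.
  V = {[foxtrot]}: π^{-1}(V) = {foxtrot} ∈ τ ✓.
  V = {[bravo=delta], [foxtrot]}: π^{-1}(V) = {bravo, delta, foxtrot} ∉ τ ✗.
  V = {[charlie=echo], [foxtrot]}: π^{-1}(V) = {charlie, echo, foxtrot} ∈ τ ✓.
  V = {[bravo=delta], [charlie=echo], [foxtrot]}: π^{-1}(V) = {bravo, charlie, delta, echo, foxtrot} ∈ τ ✓.
Open sets in the quotient: τ_Q = {{}, {[charlie=echo]}, {[bravo=delta], [charlie=echo]}, {[foxtrot]}, {[charlie=echo], [foxtrot]}, {[bravo=delta], [charlie=echo], [foxtrot]}} (6 elements).


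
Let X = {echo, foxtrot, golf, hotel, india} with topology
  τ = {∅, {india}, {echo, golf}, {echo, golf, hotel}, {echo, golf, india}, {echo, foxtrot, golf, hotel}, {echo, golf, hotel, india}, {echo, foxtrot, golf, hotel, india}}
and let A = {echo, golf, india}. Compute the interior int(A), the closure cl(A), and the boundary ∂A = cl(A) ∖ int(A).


int(A) = {echo, golf, india}, cl(A) = {echo, foxtrot, golf, hotel, india}, ∂A = {foxtrot, hotel}.

Closed sets in (X, τ) are complements of opens:
  closed(X, τ) = {∅, {foxtrot}, {india}, {foxtrot, hotel}, {foxtrot, india}, {foxtrot, hotel, india}, {echo, foxtrot, golf, hotel}, {echo, foxtrot, golf, hotel, india}}.
int(A) = ⋃ {U ∈ τ : U ⊆ A}. Opens contained in A: ∅, {india}, {echo, golf}, {echo, golf, india}.
Taking the union of these: int(A) = {echo, golf, india}.
cl(A) = ⋂ {C closed : A ⊆ C}. Closed sets containing A: {echo, foxtrot, golf, hotel, india}.
Intersecting these: cl(A) = {echo, foxtrot, golf, hotel, india}.
∂A = cl(A) ∖ int(A) = {echo, foxtrot, golf, hotel, india} ∖ {echo, golf, india} = {foxtrot, hotel}.


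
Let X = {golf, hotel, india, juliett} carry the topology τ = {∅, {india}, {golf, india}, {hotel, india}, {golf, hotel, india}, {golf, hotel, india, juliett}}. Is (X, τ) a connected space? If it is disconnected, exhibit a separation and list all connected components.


(X, τ) is connected.

Find clopen sets (U ∈ τ with X ∖ U ∈ τ):
  U = ∅, X ∖ U = {golf, hotel, india, juliett} — both open, so U is clopen.
  U = {golf, hotel, india, juliett}, X ∖ U = ∅ — both open, so U is clopen.
Only trivial clopens (∅ and X) exist, so (X, τ) is connected.
Compute connected components by grouping points that agree on all clopens:
  component: {golf, hotel, india, juliett}
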